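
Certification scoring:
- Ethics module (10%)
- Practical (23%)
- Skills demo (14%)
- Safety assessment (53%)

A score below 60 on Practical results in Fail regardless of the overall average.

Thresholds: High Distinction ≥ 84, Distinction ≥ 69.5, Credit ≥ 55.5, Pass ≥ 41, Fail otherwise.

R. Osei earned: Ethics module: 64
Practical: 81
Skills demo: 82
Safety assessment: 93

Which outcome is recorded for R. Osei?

Practical score 81 ≥ 60: minimum met.
Weighted total:
  Ethics module 64 × 0.1 = 6.4
  Practical 81 × 0.23 = 18.63
  Skills demo 82 × 0.14 = 11.48
  Safety assessment 93 × 0.53 = 49.29
Sum = 85.8
85.8 ≥ 84 → High Distinction

High Distinction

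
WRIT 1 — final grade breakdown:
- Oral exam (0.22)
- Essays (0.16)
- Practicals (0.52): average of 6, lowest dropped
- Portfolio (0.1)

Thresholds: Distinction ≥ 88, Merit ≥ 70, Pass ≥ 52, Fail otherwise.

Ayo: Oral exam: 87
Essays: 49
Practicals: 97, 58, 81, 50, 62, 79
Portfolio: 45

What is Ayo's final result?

Merit

Practicals: drop 50 → average of remaining 5 = 377/5 = 75.4
Weighted total:
  Oral exam 87 × 0.22 = 19.14
  Essays 49 × 0.16 = 7.84
  Practicals 75.4 × 0.52 = 39.208
  Portfolio 45 × 0.1 = 4.5
Sum = 70.688
70.688 is ≥ 70 and < 88 → Merit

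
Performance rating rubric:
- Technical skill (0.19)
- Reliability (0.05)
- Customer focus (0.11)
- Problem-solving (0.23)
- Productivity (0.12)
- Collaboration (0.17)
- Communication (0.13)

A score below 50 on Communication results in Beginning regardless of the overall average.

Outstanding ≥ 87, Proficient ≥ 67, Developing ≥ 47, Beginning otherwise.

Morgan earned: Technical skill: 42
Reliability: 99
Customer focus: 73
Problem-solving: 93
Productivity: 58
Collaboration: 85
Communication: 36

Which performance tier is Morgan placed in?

Beginning

Communication score 36 < 50: minimum not met.
Weighted total:
  Technical skill 42 × 0.19 = 7.98
  Reliability 99 × 0.05 = 4.95
  Customer focus 73 × 0.11 = 8.03
  Problem-solving 93 × 0.23 = 21.39
  Productivity 58 × 0.12 = 6.96
  Collaboration 85 × 0.17 = 14.45
  Communication 36 × 0.13 = 4.68
Sum = 68.44
Because the Communication minimum was not met, the result is Beginning.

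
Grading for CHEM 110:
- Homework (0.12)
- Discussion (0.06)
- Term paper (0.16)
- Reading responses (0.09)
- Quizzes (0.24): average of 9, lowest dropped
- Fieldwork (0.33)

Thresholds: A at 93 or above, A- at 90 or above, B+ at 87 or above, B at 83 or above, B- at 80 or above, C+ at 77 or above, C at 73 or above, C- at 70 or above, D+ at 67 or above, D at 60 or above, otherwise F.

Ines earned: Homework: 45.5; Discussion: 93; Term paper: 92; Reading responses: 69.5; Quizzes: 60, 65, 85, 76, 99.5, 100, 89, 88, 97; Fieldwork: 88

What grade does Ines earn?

B-

Quizzes: drop 60 → average of remaining 8 = 699.5/8 = 87.4375
Weighted total:
  Homework 45.5 × 0.12 = 5.46
  Discussion 93 × 0.06 = 5.58
  Term paper 92 × 0.16 = 14.72
  Reading responses 69.5 × 0.09 = 6.255
  Quizzes 87.4375 × 0.24 = 20.985
  Fieldwork 88 × 0.33 = 29.04
Sum = 82.04
82.04 is ≥ 80 and < 83 → B-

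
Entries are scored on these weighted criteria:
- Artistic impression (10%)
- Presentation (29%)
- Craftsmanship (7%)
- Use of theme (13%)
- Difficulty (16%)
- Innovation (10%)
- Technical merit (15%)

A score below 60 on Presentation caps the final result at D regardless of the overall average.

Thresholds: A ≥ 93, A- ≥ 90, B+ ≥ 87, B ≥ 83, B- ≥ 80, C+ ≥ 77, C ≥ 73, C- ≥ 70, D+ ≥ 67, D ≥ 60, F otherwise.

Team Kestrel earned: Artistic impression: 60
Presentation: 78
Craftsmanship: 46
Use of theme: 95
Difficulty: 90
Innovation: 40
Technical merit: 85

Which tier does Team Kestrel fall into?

Presentation score 78 ≥ 60: minimum met.
Weighted total:
  Artistic impression 60 × 0.1 = 6
  Presentation 78 × 0.29 = 22.62
  Craftsmanship 46 × 0.07 = 3.22
  Use of theme 95 × 0.13 = 12.35
  Difficulty 90 × 0.16 = 14.4
  Innovation 40 × 0.1 = 4
  Technical merit 85 × 0.15 = 12.75
Sum = 75.34
75.34 is ≥ 73 and < 77 → C

C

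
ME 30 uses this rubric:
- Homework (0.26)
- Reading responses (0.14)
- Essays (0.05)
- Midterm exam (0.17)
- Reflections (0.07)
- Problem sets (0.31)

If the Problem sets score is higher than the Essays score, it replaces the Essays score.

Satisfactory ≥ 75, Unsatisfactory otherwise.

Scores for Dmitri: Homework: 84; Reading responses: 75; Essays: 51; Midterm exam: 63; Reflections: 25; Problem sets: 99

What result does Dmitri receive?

Satisfactory

Problem sets (99) > Essays (51), so Essays counts as 99.
Weighted total:
  Homework 84 × 0.26 = 21.84
  Reading responses 75 × 0.14 = 10.5
  Essays 99 × 0.05 = 4.95
  Midterm exam 63 × 0.17 = 10.71
  Reflections 25 × 0.07 = 1.75
  Problem sets 99 × 0.31 = 30.69
Sum = 80.44
80.44 ≥ 75 → Satisfactory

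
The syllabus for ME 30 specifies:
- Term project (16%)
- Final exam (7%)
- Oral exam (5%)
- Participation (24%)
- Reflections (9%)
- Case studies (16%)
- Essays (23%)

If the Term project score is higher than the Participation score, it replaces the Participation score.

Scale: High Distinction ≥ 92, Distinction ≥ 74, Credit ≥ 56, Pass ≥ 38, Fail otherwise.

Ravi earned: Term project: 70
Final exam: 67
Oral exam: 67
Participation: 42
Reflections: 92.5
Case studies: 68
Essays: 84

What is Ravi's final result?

Term project (70) > Participation (42), so Participation counts as 70.
Weighted total:
  Term project 70 × 0.16 = 11.2
  Final exam 67 × 0.07 = 4.69
  Oral exam 67 × 0.05 = 3.35
  Participation 70 × 0.24 = 16.8
  Reflections 92.5 × 0.09 = 8.325
  Case studies 68 × 0.16 = 10.88
  Essays 84 × 0.23 = 19.32
Sum = 74.565
74.565 is ≥ 74 and < 92 → Distinction

Distinction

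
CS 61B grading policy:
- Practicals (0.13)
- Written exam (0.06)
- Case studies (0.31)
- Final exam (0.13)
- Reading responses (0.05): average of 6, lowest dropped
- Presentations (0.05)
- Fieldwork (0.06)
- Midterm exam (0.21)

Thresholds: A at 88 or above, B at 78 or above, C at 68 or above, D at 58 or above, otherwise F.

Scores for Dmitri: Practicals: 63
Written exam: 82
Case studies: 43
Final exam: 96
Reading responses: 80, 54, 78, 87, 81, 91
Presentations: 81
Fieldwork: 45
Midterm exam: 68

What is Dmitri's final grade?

Reading responses: drop 54 → average of remaining 5 = 417/5 = 83.4
Weighted total:
  Practicals 63 × 0.13 = 8.19
  Written exam 82 × 0.06 = 4.92
  Case studies 43 × 0.31 = 13.33
  Final exam 96 × 0.13 = 12.48
  Reading responses 83.4 × 0.05 = 4.17
  Presentations 81 × 0.05 = 4.05
  Fieldwork 45 × 0.06 = 2.7
  Midterm exam 68 × 0.21 = 14.28
Sum = 64.12
64.12 is ≥ 58 and < 68 → D

D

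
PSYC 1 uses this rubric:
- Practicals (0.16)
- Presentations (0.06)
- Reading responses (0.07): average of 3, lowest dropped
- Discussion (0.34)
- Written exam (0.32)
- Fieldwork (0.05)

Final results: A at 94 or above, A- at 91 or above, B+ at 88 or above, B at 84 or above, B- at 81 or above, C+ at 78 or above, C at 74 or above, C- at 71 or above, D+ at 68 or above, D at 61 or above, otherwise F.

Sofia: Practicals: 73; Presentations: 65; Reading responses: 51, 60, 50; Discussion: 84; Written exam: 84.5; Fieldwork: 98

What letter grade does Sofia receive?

C+

Reading responses: drop 50 → average of remaining 2 = 111/2 = 55.5
Weighted total:
  Practicals 73 × 0.16 = 11.68
  Presentations 65 × 0.06 = 3.9
  Reading responses 55.5 × 0.07 = 3.885
  Discussion 84 × 0.34 = 28.56
  Written exam 84.5 × 0.32 = 27.04
  Fieldwork 98 × 0.05 = 4.9
Sum = 79.965
79.965 is ≥ 78 and < 81 → C+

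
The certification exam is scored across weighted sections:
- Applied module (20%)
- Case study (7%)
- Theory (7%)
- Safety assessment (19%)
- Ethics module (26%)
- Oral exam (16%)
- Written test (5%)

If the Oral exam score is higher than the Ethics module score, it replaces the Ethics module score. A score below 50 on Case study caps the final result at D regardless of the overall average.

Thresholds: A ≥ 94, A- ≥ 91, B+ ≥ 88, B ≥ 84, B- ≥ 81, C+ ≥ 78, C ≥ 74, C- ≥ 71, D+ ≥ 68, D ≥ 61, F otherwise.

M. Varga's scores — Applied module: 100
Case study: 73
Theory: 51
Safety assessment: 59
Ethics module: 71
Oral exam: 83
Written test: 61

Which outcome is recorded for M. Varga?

C

Oral exam (83) > Ethics module (71), so Ethics module counts as 83.
Case study score 73 ≥ 50: minimum met.
Weighted total:
  Applied module 100 × 0.2 = 20
  Case study 73 × 0.07 = 5.11
  Theory 51 × 0.07 = 3.57
  Safety assessment 59 × 0.19 = 11.21
  Ethics module 83 × 0.26 = 21.58
  Oral exam 83 × 0.16 = 13.28
  Written test 61 × 0.05 = 3.05
Sum = 77.8
77.8 is ≥ 74 and < 78 → C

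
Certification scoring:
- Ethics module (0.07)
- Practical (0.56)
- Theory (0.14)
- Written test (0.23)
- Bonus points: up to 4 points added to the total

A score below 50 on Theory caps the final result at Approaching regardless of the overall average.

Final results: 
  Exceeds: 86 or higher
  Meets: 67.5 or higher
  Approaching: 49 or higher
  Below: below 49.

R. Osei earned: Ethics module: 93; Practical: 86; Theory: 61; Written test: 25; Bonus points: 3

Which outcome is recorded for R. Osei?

Theory score 61 ≥ 50: minimum met.
Weighted total:
  Ethics module 93 × 0.07 = 6.51
  Practical 86 × 0.56 = 48.16
  Theory 61 × 0.14 = 8.54
  Written test 25 × 0.23 = 5.75
Sum = 68.96
Bonus points: 68.96 + 3 = 71.96
71.96 is ≥ 67.5 and < 86 → Meets

Meets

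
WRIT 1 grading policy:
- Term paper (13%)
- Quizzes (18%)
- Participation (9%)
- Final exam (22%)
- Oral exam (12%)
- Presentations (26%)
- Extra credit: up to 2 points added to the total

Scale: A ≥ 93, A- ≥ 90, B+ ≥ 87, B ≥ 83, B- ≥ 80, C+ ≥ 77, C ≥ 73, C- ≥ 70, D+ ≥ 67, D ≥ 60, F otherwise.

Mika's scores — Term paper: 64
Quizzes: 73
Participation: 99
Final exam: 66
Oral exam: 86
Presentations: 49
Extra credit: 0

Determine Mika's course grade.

Weighted total:
  Term paper 64 × 0.13 = 8.32
  Quizzes 73 × 0.18 = 13.14
  Participation 99 × 0.09 = 8.91
  Final exam 66 × 0.22 = 14.52
  Oral exam 86 × 0.12 = 10.32
  Presentations 49 × 0.26 = 12.74
Sum = 67.95
Extra credit: 67.95 + 0 = 67.95
67.95 is ≥ 67 and < 70 → D+

D+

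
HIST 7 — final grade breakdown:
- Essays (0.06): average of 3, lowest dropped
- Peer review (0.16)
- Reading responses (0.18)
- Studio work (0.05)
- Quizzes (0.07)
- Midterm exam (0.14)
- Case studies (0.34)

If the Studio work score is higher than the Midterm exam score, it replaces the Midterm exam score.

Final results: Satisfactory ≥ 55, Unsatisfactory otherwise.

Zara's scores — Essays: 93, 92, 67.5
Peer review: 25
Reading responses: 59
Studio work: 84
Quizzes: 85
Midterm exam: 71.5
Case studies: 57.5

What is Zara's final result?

Satisfactory

Essays: drop 67.5 → average of remaining 2 = 185/2 = 92.5
Studio work (84) > Midterm exam (71.5), so Midterm exam counts as 84.
Weighted total:
  Essays 92.5 × 0.06 = 5.55
  Peer review 25 × 0.16 = 4
  Reading responses 59 × 0.18 = 10.62
  Studio work 84 × 0.05 = 4.2
  Quizzes 85 × 0.07 = 5.95
  Midterm exam 84 × 0.14 = 11.76
  Case studies 57.5 × 0.34 = 19.55
Sum = 61.63
61.63 ≥ 55 → Satisfactory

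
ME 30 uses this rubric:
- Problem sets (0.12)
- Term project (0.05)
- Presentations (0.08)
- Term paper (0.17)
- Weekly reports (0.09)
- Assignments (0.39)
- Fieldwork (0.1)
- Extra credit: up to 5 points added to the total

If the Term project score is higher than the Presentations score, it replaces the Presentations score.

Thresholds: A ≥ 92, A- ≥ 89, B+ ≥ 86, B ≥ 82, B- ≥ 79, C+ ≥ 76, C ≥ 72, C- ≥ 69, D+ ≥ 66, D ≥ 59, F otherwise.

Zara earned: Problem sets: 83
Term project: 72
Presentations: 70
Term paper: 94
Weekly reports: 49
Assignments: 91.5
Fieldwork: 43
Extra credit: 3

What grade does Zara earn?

B

Term project (72) > Presentations (70), so Presentations counts as 72.
Weighted total:
  Problem sets 83 × 0.12 = 9.96
  Term project 72 × 0.05 = 3.6
  Presentations 72 × 0.08 = 5.76
  Term paper 94 × 0.17 = 15.98
  Weekly reports 49 × 0.09 = 4.41
  Assignments 91.5 × 0.39 = 35.685
  Fieldwork 43 × 0.1 = 4.3
Sum = 79.695
Extra credit: 79.695 + 3 = 82.695
82.695 is ≥ 82 and < 86 → B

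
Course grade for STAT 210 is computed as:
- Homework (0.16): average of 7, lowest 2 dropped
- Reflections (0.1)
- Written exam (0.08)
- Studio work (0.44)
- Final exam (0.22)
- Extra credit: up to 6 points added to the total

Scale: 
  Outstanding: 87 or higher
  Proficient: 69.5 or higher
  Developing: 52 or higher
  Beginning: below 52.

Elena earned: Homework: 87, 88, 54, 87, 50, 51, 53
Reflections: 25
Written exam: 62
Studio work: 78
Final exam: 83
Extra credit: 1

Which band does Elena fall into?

Homework: drop 50, 51 → average of remaining 5 = 369/5 = 73.8
Weighted total:
  Homework 73.8 × 0.16 = 11.808
  Reflections 25 × 0.1 = 2.5
  Written exam 62 × 0.08 = 4.96
  Studio work 78 × 0.44 = 34.32
  Final exam 83 × 0.22 = 18.26
Sum = 71.848
Extra credit: 71.848 + 1 = 72.848
72.848 is ≥ 69.5 and < 87 → Proficient

Proficient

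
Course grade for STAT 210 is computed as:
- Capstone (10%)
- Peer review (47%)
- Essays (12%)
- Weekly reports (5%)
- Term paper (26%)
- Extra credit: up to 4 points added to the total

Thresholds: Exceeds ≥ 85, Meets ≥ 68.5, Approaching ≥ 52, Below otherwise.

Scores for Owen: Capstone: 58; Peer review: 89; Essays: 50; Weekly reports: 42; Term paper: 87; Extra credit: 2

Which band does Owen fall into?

Meets

Weighted total:
  Capstone 58 × 0.1 = 5.8
  Peer review 89 × 0.47 = 41.83
  Essays 50 × 0.12 = 6
  Weekly reports 42 × 0.05 = 2.1
  Term paper 87 × 0.26 = 22.62
Sum = 78.35
Extra credit: 78.35 + 2 = 80.35
80.35 is ≥ 68.5 and < 85 → Meets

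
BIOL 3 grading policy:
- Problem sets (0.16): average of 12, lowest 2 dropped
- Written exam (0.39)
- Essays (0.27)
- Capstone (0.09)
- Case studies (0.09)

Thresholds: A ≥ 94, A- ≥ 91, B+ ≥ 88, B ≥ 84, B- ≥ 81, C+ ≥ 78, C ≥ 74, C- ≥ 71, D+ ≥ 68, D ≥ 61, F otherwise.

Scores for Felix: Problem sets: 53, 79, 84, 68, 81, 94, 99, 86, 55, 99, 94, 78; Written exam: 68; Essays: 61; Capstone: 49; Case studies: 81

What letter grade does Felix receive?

Problem sets: drop 53, 55 → average of remaining 10 = 862/10 = 86.2
Weighted total:
  Problem sets 86.2 × 0.16 = 13.792
  Written exam 68 × 0.39 = 26.52
  Essays 61 × 0.27 = 16.47
  Capstone 49 × 0.09 = 4.41
  Case studies 81 × 0.09 = 7.29
Sum = 68.482
68.482 is ≥ 68 and < 71 → D+

D+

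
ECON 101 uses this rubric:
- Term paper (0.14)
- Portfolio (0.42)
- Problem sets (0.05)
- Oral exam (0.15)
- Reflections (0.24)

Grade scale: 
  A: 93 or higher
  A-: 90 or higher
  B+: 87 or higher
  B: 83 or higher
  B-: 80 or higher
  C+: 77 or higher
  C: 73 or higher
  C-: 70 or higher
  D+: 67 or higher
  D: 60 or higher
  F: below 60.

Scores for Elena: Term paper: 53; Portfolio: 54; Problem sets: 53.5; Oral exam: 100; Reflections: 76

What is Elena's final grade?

Weighted total:
  Term paper 53 × 0.14 = 7.42
  Portfolio 54 × 0.42 = 22.68
  Problem sets 53.5 × 0.05 = 2.675
  Oral exam 100 × 0.15 = 15
  Reflections 76 × 0.24 = 18.24
Sum = 66.015
66.015 is ≥ 60 and < 67 → D

D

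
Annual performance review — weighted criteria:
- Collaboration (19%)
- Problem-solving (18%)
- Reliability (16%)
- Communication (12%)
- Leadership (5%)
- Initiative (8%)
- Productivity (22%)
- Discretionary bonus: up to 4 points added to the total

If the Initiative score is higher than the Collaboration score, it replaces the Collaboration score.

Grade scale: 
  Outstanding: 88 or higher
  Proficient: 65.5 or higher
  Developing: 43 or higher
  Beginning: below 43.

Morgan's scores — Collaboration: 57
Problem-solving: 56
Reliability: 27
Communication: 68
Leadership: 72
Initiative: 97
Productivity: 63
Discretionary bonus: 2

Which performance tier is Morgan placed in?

Proficient

Initiative (97) > Collaboration (57), so Collaboration counts as 97.
Weighted total:
  Collaboration 97 × 0.19 = 18.43
  Problem-solving 56 × 0.18 = 10.08
  Reliability 27 × 0.16 = 4.32
  Communication 68 × 0.12 = 8.16
  Leadership 72 × 0.05 = 3.6
  Initiative 97 × 0.08 = 7.76
  Productivity 63 × 0.22 = 13.86
Sum = 66.21
Discretionary bonus: 66.21 + 2 = 68.21
68.21 is ≥ 65.5 and < 88 → Proficient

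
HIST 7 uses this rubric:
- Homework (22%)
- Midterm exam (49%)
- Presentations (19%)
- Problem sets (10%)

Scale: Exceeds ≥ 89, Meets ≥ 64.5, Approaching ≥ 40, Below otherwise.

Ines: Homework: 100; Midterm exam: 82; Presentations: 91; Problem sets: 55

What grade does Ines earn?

Meets

Weighted total:
  Homework 100 × 0.22 = 22
  Midterm exam 82 × 0.49 = 40.18
  Presentations 91 × 0.19 = 17.29
  Problem sets 55 × 0.1 = 5.5
Sum = 84.97
84.97 is ≥ 64.5 and < 89 → Meets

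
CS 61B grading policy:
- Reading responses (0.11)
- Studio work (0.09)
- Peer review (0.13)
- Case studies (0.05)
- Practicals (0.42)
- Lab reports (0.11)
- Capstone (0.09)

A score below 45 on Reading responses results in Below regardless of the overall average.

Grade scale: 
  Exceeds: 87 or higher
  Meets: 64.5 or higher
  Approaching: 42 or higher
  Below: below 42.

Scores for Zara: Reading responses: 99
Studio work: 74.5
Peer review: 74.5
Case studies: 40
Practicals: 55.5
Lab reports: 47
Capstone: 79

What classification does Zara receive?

Meets

Reading responses score 99 ≥ 45: minimum met.
Weighted total:
  Reading responses 99 × 0.11 = 10.89
  Studio work 74.5 × 0.09 = 6.705
  Peer review 74.5 × 0.13 = 9.685
  Case studies 40 × 0.05 = 2
  Practicals 55.5 × 0.42 = 23.31
  Lab reports 47 × 0.11 = 5.17
  Capstone 79 × 0.09 = 7.11
Sum = 64.87
64.87 is ≥ 64.5 and < 87 → Meets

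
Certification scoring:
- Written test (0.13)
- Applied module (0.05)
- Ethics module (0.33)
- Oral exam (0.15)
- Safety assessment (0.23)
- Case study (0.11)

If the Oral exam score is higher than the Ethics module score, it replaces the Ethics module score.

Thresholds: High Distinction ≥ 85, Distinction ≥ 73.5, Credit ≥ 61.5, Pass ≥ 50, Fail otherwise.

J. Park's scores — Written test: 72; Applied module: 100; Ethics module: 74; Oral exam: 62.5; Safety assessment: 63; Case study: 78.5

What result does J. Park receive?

Oral exam (62.5) ≤ Ethics module (74), so Ethics module stays at 74.
Weighted total:
  Written test 72 × 0.13 = 9.36
  Applied module 100 × 0.05 = 5
  Ethics module 74 × 0.33 = 24.42
  Oral exam 62.5 × 0.15 = 9.375
  Safety assessment 63 × 0.23 = 14.49
  Case study 78.5 × 0.11 = 8.635
Sum = 71.28
71.28 is ≥ 61.5 and < 73.5 → Credit

Credit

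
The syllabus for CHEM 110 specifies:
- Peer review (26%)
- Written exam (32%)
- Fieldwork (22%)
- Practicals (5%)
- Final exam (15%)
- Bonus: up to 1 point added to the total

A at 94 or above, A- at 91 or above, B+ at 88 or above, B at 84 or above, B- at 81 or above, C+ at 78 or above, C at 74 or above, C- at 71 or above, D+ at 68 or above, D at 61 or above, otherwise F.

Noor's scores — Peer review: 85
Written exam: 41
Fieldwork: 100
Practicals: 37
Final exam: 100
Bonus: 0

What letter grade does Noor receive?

Weighted total:
  Peer review 85 × 0.26 = 22.1
  Written exam 41 × 0.32 = 13.12
  Fieldwork 100 × 0.22 = 22
  Practicals 37 × 0.05 = 1.85
  Final exam 100 × 0.15 = 15
Sum = 74.07
Bonus: 74.07 + 0 = 74.07
74.07 is ≥ 74 and < 78 → C

C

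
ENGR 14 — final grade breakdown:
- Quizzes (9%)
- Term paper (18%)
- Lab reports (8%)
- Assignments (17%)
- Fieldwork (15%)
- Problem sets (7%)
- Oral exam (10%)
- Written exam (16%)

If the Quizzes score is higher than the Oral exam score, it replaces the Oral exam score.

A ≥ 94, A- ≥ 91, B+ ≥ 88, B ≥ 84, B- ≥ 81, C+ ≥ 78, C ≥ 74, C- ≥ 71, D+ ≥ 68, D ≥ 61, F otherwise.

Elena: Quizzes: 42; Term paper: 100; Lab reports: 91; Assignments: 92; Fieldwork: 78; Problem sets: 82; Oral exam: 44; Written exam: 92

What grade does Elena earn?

B-

Quizzes (42) ≤ Oral exam (44), so Oral exam stays at 44.
Weighted total:
  Quizzes 42 × 0.09 = 3.78
  Term paper 100 × 0.18 = 18
  Lab reports 91 × 0.08 = 7.28
  Assignments 92 × 0.17 = 15.64
  Fieldwork 78 × 0.15 = 11.7
  Problem sets 82 × 0.07 = 5.74
  Oral exam 44 × 0.1 = 4.4
  Written exam 92 × 0.16 = 14.72
Sum = 81.26
81.26 is ≥ 81 and < 84 → B-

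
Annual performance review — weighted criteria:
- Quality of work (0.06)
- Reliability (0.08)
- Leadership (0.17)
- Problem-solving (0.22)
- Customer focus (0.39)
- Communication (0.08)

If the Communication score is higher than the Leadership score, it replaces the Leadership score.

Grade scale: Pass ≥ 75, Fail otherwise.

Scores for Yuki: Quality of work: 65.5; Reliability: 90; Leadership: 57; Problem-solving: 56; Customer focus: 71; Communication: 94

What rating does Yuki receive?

Fail

Communication (94) > Leadership (57), so Leadership counts as 94.
Weighted total:
  Quality of work 65.5 × 0.06 = 3.93
  Reliability 90 × 0.08 = 7.2
  Leadership 94 × 0.17 = 15.98
  Problem-solving 56 × 0.22 = 12.32
  Customer focus 71 × 0.39 = 27.69
  Communication 94 × 0.08 = 7.52
Sum = 74.64
74.64 < 75 → Fail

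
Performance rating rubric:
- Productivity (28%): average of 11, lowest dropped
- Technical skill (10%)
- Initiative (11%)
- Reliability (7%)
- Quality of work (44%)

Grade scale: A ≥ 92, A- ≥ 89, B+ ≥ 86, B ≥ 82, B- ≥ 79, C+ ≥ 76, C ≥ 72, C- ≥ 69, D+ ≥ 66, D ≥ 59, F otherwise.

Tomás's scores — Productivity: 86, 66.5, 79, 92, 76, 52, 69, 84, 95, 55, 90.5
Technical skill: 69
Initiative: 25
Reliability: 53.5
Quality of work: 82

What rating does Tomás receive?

Productivity: drop 52 → average of remaining 10 = 793/10 = 79.3
Weighted total:
  Productivity 79.3 × 0.28 = 22.204
  Technical skill 69 × 0.1 = 6.9
  Initiative 25 × 0.11 = 2.75
  Reliability 53.5 × 0.07 = 3.745
  Quality of work 82 × 0.44 = 36.08
Sum = 71.679
71.679 is ≥ 69 and < 72 → C-

C-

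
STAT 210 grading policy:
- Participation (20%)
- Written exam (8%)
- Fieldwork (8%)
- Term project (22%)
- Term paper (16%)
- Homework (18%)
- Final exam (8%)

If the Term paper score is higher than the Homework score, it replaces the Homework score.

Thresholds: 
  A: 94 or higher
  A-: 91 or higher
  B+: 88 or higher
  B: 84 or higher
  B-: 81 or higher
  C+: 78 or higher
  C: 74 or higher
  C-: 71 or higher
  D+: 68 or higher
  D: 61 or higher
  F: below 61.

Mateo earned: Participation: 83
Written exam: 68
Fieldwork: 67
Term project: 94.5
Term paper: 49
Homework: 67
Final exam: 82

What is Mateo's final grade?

C

Term paper (49) ≤ Homework (67), so Homework stays at 67.
Weighted total:
  Participation 83 × 0.2 = 16.6
  Written exam 68 × 0.08 = 5.44
  Fieldwork 67 × 0.08 = 5.36
  Term project 94.5 × 0.22 = 20.79
  Term paper 49 × 0.16 = 7.84
  Homework 67 × 0.18 = 12.06
  Final exam 82 × 0.08 = 6.56
Sum = 74.65
74.65 is ≥ 74 and < 78 → C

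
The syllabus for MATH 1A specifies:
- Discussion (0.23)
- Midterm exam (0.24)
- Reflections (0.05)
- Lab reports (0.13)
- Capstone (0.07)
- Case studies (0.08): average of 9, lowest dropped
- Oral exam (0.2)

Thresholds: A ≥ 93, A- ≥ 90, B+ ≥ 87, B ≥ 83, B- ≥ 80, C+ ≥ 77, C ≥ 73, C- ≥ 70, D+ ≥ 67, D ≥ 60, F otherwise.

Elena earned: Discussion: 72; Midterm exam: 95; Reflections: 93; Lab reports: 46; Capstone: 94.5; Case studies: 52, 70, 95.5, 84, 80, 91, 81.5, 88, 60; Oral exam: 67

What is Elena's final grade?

Case studies: drop 52 → average of remaining 8 = 650/8 = 81.25
Weighted total:
  Discussion 72 × 0.23 = 16.56
  Midterm exam 95 × 0.24 = 22.8
  Reflections 93 × 0.05 = 4.65
  Lab reports 46 × 0.13 = 5.98
  Capstone 94.5 × 0.07 = 6.615
  Case studies 81.25 × 0.08 = 6.5
  Oral exam 67 × 0.2 = 13.4
Sum = 76.505
76.505 is ≥ 73 and < 77 → C

C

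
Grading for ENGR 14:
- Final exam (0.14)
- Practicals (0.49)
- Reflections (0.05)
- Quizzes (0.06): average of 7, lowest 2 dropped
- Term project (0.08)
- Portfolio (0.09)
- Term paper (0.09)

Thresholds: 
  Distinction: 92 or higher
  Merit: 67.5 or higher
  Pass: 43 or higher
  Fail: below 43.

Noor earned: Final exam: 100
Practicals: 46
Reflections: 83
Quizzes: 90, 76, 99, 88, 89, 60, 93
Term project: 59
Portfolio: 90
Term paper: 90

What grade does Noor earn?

Quizzes: drop 60, 76 → average of remaining 5 = 459/5 = 91.8
Weighted total:
  Final exam 100 × 0.14 = 14
  Practicals 46 × 0.49 = 22.54
  Reflections 83 × 0.05 = 4.15
  Quizzes 91.8 × 0.06 = 5.508
  Term project 59 × 0.08 = 4.72
  Portfolio 90 × 0.09 = 8.1
  Term paper 90 × 0.09 = 8.1
Sum = 67.118
67.118 is ≥ 43 and < 67.5 → Pass

Pass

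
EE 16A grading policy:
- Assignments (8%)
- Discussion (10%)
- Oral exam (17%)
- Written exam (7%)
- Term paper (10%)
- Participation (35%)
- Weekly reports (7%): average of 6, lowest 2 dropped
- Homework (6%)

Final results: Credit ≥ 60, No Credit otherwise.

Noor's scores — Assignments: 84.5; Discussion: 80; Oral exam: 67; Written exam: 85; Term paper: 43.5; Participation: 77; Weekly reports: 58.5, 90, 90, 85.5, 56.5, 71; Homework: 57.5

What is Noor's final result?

Weekly reports: drop 56.5, 58.5 → average of remaining 4 = 336.5/4 = 84.125
Weighted total:
  Assignments 84.5 × 0.08 = 6.76
  Discussion 80 × 0.1 = 8
  Oral exam 67 × 0.17 = 11.39
  Written exam 85 × 0.07 = 5.95
  Term paper 43.5 × 0.1 = 4.35
  Participation 77 × 0.35 = 26.95
  Weekly reports 84.125 × 0.07 = 5.88875
  Homework 57.5 × 0.06 = 3.45
Sum = 72.73875
72.73875 ≥ 60 → Credit

Credit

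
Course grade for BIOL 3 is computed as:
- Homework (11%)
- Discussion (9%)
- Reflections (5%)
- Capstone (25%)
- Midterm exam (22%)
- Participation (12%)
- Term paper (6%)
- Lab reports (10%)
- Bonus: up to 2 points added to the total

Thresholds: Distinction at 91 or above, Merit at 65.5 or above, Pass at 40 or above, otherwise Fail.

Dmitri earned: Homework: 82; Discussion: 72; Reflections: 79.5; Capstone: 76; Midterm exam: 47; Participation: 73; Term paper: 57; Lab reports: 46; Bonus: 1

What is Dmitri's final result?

Merit

Weighted total:
  Homework 82 × 0.11 = 9.02
  Discussion 72 × 0.09 = 6.48
  Reflections 79.5 × 0.05 = 3.975
  Capstone 76 × 0.25 = 19
  Midterm exam 47 × 0.22 = 10.34
  Participation 73 × 0.12 = 8.76
  Term paper 57 × 0.06 = 3.42
  Lab reports 46 × 0.1 = 4.6
Sum = 65.595
Bonus: 65.595 + 1 = 66.595
66.595 is ≥ 65.5 and < 91 → Merit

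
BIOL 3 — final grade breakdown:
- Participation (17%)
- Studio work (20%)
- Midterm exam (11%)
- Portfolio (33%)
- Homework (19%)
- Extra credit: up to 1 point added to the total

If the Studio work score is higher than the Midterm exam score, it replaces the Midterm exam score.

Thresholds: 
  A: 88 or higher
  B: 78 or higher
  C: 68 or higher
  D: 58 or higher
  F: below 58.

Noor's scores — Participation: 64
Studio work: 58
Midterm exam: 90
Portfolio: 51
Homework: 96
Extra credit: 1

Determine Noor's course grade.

Studio work (58) ≤ Midterm exam (90), so Midterm exam stays at 90.
Weighted total:
  Participation 64 × 0.17 = 10.88
  Studio work 58 × 0.2 = 11.6
  Midterm exam 90 × 0.11 = 9.9
  Portfolio 51 × 0.33 = 16.83
  Homework 96 × 0.19 = 18.24
Sum = 67.45
Extra credit: 67.45 + 1 = 68.45
68.45 is ≥ 68 and < 78 → C

C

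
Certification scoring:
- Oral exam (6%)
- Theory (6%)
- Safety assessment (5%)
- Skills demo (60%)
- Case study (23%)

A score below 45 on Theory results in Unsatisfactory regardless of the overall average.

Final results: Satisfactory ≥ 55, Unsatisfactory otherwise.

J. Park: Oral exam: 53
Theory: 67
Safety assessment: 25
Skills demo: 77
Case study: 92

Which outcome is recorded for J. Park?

Theory score 67 ≥ 45: minimum met.
Weighted total:
  Oral exam 53 × 0.06 = 3.18
  Theory 67 × 0.06 = 4.02
  Safety assessment 25 × 0.05 = 1.25
  Skills demo 77 × 0.6 = 46.2
  Case study 92 × 0.23 = 21.16
Sum = 75.81
75.81 ≥ 55 → Satisfactory

Satisfactory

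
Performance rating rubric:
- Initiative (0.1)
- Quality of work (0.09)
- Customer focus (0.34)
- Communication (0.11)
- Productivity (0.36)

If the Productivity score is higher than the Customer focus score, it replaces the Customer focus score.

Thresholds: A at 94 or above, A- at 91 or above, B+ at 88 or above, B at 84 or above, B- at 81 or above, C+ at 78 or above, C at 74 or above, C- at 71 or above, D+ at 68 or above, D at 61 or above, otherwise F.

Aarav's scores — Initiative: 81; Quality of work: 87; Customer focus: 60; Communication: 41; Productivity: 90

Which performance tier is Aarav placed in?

B-

Productivity (90) > Customer focus (60), so Customer focus counts as 90.
Weighted total:
  Initiative 81 × 0.1 = 8.1
  Quality of work 87 × 0.09 = 7.83
  Customer focus 90 × 0.34 = 30.6
  Communication 41 × 0.11 = 4.51
  Productivity 90 × 0.36 = 32.4
Sum = 83.44
83.44 is ≥ 81 and < 84 → B-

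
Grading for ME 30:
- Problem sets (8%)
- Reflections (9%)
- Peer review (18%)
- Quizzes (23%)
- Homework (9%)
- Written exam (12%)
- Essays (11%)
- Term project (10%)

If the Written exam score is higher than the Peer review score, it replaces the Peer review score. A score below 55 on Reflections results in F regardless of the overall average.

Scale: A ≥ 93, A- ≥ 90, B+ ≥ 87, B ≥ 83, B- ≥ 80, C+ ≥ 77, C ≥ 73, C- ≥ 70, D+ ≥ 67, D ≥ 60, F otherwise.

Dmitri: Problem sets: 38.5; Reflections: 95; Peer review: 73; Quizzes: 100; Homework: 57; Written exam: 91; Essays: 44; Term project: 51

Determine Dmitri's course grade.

C+

Written exam (91) > Peer review (73), so Peer review counts as 91.
Reflections score 95 ≥ 55: minimum met.
Weighted total:
  Problem sets 38.5 × 0.08 = 3.08
  Reflections 95 × 0.09 = 8.55
  Peer review 91 × 0.18 = 16.38
  Quizzes 100 × 0.23 = 23
  Homework 57 × 0.09 = 5.13
  Written exam 91 × 0.12 = 10.92
  Essays 44 × 0.11 = 4.84
  Term project 51 × 0.1 = 5.1
Sum = 77
77 is ≥ 77 and < 80 → C+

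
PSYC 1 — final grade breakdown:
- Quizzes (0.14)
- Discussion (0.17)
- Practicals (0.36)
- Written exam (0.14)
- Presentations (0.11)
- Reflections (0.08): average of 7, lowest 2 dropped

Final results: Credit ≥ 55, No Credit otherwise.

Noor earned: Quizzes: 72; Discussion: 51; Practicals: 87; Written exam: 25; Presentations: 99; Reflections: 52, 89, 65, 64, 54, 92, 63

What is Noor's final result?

Reflections: drop 52, 54 → average of remaining 5 = 373/5 = 74.6
Weighted total:
  Quizzes 72 × 0.14 = 10.08
  Discussion 51 × 0.17 = 8.67
  Practicals 87 × 0.36 = 31.32
  Written exam 25 × 0.14 = 3.5
  Presentations 99 × 0.11 = 10.89
  Reflections 74.6 × 0.08 = 5.968
Sum = 70.428
70.428 ≥ 55 → Credit

Credit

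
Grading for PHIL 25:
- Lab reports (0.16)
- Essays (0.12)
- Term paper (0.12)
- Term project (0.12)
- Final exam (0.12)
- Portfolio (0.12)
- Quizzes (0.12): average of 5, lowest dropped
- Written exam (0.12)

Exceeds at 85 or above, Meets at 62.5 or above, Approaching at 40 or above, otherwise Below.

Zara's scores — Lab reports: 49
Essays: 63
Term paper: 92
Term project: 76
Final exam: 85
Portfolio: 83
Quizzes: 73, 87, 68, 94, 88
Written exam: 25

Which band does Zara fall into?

Meets

Quizzes: drop 68 → average of remaining 4 = 342/4 = 85.5
Weighted total:
  Lab reports 49 × 0.16 = 7.84
  Essays 63 × 0.12 = 7.56
  Term paper 92 × 0.12 = 11.04
  Term project 76 × 0.12 = 9.12
  Final exam 85 × 0.12 = 10.2
  Portfolio 83 × 0.12 = 9.96
  Quizzes 85.5 × 0.12 = 10.26
  Written exam 25 × 0.12 = 3
Sum = 68.98
68.98 is ≥ 62.5 and < 85 → Meets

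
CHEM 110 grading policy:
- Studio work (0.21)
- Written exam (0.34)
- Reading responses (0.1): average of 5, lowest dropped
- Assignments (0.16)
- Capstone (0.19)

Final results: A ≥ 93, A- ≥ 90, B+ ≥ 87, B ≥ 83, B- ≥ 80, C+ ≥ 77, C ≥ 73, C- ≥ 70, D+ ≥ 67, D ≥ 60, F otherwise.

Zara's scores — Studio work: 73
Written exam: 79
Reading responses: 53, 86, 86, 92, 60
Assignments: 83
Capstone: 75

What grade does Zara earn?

Reading responses: drop 53 → average of remaining 4 = 324/4 = 81
Weighted total:
  Studio work 73 × 0.21 = 15.33
  Written exam 79 × 0.34 = 26.86
  Reading responses 81 × 0.1 = 8.1
  Assignments 83 × 0.16 = 13.28
  Capstone 75 × 0.19 = 14.25
Sum = 77.82
77.82 is ≥ 77 and < 80 → C+

C+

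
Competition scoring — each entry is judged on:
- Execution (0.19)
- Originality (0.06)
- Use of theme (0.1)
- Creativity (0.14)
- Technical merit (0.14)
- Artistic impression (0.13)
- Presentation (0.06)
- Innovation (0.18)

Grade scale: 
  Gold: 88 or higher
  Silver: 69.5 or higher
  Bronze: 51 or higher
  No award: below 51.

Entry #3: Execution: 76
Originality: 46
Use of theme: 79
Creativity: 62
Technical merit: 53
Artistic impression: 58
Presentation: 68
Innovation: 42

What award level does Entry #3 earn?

Bronze

Weighted total:
  Execution 76 × 0.19 = 14.44
  Originality 46 × 0.06 = 2.76
  Use of theme 79 × 0.1 = 7.9
  Creativity 62 × 0.14 = 8.68
  Technical merit 53 × 0.14 = 7.42
  Artistic impression 58 × 0.13 = 7.54
  Presentation 68 × 0.06 = 4.08
  Innovation 42 × 0.18 = 7.56
Sum = 60.38
60.38 is ≥ 51 and < 69.5 → Bronze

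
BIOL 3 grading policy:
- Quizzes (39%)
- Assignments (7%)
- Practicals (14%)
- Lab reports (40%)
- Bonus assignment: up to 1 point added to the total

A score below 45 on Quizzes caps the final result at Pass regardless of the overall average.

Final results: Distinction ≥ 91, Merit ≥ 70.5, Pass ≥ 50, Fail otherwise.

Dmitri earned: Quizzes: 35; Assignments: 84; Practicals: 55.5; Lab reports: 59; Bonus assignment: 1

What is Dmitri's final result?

Quizzes score 35 < 45: minimum not met.
Weighted total:
  Quizzes 35 × 0.39 = 13.65
  Assignments 84 × 0.07 = 5.88
  Practicals 55.5 × 0.14 = 7.77
  Lab reports 59 × 0.4 = 23.6
Sum = 50.9
Bonus assignment: 50.9 + 1 = 51.9
51.9 would be Pass; cap at Pass applies → Pass.

Pass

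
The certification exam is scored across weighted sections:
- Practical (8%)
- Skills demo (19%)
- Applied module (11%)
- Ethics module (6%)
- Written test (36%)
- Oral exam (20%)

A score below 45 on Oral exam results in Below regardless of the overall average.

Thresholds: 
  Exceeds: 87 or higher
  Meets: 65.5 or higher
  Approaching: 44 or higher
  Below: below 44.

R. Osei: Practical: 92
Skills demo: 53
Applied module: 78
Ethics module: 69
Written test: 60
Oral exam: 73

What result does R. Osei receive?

Oral exam score 73 ≥ 45: minimum met.
Weighted total:
  Practical 92 × 0.08 = 7.36
  Skills demo 53 × 0.19 = 10.07
  Applied module 78 × 0.11 = 8.58
  Ethics module 69 × 0.06 = 4.14
  Written test 60 × 0.36 = 21.6
  Oral exam 73 × 0.2 = 14.6
Sum = 66.35
66.35 is ≥ 65.5 and < 87 → Meets

Meets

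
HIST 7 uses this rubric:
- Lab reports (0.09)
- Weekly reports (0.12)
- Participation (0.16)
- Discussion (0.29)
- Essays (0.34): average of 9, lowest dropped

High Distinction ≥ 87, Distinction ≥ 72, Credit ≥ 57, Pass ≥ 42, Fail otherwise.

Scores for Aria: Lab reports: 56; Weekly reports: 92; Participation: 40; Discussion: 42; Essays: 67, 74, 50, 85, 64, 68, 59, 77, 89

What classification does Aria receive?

Credit

Essays: drop 50 → average of remaining 8 = 583/8 = 72.875
Weighted total:
  Lab reports 56 × 0.09 = 5.04
  Weekly reports 92 × 0.12 = 11.04
  Participation 40 × 0.16 = 6.4
  Discussion 42 × 0.29 = 12.18
  Essays 72.875 × 0.34 = 24.7775
Sum = 59.4375
59.4375 is ≥ 57 and < 72 → Credit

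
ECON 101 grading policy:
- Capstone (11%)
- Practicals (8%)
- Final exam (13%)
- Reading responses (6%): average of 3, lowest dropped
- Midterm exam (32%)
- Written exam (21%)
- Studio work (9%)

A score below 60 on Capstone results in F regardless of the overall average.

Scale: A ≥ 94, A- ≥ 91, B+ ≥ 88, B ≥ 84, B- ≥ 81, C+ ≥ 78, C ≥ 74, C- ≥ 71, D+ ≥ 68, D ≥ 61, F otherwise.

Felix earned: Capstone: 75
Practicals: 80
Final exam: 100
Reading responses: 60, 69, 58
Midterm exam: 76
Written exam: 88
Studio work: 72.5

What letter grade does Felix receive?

Reading responses: drop 58 → average of remaining 2 = 129/2 = 64.5
Capstone score 75 ≥ 60: minimum met.
Weighted total:
  Capstone 75 × 0.11 = 8.25
  Practicals 80 × 0.08 = 6.4
  Final exam 100 × 0.13 = 13
  Reading responses 64.5 × 0.06 = 3.87
  Midterm exam 76 × 0.32 = 24.32
  Written exam 88 × 0.21 = 18.48
  Studio work 72.5 × 0.09 = 6.525
Sum = 80.845
80.845 is ≥ 78 and < 81 → C+

C+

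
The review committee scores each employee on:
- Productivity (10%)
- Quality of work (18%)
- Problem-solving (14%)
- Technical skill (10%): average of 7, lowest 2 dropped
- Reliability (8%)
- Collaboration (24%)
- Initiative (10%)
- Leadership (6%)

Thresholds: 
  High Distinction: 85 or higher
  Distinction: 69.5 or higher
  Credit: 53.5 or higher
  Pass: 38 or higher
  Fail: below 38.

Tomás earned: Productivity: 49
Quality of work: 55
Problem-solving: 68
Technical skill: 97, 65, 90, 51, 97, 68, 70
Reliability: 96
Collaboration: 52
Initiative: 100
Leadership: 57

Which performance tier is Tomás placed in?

Credit

Technical skill: drop 51, 65 → average of remaining 5 = 422/5 = 84.4
Weighted total:
  Productivity 49 × 0.1 = 4.9
  Quality of work 55 × 0.18 = 9.9
  Problem-solving 68 × 0.14 = 9.52
  Technical skill 84.4 × 0.1 = 8.44
  Reliability 96 × 0.08 = 7.68
  Collaboration 52 × 0.24 = 12.48
  Initiative 100 × 0.1 = 10
  Leadership 57 × 0.06 = 3.42
Sum = 66.34
66.34 is ≥ 53.5 and < 69.5 → Credit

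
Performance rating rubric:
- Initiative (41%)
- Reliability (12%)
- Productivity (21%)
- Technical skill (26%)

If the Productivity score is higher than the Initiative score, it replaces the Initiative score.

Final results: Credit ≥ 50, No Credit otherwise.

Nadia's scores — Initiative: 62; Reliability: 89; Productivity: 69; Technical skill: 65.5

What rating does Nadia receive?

Credit

Productivity (69) > Initiative (62), so Initiative counts as 69.
Weighted total:
  Initiative 69 × 0.41 = 28.29
  Reliability 89 × 0.12 = 10.68
  Productivity 69 × 0.21 = 14.49
  Technical skill 65.5 × 0.26 = 17.03
Sum = 70.49
70.49 ≥ 50 → Credit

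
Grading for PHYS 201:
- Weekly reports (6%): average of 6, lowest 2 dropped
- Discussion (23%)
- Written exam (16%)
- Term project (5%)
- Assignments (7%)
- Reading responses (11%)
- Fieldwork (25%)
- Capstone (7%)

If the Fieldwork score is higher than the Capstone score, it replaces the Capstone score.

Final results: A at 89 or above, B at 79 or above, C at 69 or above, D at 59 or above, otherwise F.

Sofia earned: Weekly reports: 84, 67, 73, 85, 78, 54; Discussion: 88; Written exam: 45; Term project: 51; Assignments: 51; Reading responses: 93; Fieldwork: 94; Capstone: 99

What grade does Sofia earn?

B

Weekly reports: drop 54, 67 → average of remaining 4 = 320/4 = 80
Fieldwork (94) ≤ Capstone (99), so Capstone stays at 99.
Weighted total:
  Weekly reports 80 × 0.06 = 4.8
  Discussion 88 × 0.23 = 20.24
  Written exam 45 × 0.16 = 7.2
  Term project 51 × 0.05 = 2.55
  Assignments 51 × 0.07 = 3.57
  Reading responses 93 × 0.11 = 10.23
  Fieldwork 94 × 0.25 = 23.5
  Capstone 99 × 0.07 = 6.93
Sum = 79.02
79.02 is ≥ 79 and < 89 → B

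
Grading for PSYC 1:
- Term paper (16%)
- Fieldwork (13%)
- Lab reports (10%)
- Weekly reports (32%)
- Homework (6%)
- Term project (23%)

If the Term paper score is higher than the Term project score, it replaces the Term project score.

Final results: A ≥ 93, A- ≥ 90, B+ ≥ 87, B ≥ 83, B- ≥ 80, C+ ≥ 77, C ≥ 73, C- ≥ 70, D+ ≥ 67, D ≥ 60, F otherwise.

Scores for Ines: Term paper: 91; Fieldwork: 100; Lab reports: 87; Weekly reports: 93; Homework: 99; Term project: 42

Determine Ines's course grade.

Term paper (91) > Term project (42), so Term project counts as 91.
Weighted total:
  Term paper 91 × 0.16 = 14.56
  Fieldwork 100 × 0.13 = 13
  Lab reports 87 × 0.1 = 8.7
  Weekly reports 93 × 0.32 = 29.76
  Homework 99 × 0.06 = 5.94
  Term project 91 × 0.23 = 20.93
Sum = 92.89
92.89 is ≥ 90 and < 93 → A-

A-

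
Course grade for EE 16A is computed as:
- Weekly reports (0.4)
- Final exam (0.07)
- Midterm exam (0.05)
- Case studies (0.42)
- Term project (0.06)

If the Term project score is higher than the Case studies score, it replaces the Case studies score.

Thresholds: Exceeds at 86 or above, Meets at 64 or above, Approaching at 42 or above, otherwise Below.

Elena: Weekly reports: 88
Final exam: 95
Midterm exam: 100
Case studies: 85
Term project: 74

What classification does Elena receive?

Exceeds

Term project (74) ≤ Case studies (85), so Case studies stays at 85.
Weighted total:
  Weekly reports 88 × 0.4 = 35.2
  Final exam 95 × 0.07 = 6.65
  Midterm exam 100 × 0.05 = 5
  Case studies 85 × 0.42 = 35.7
  Term project 74 × 0.06 = 4.44
Sum = 86.99
86.99 ≥ 86 → Exceeds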